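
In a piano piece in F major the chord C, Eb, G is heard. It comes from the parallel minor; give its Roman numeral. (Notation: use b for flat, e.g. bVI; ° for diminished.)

The root C is the diatonic 5th degree of F major; the borrowing shows in the chord quality. Diatonically F major has C (V) on that degree; C–Eb–G is instead the minor chord native to F minor, so it takes the label v.

v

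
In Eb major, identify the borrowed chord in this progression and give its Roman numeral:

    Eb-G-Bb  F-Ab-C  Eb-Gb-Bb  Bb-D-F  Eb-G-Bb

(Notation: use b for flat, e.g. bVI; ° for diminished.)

The diatonic triads in Eb major are Eb, Fm, Gm, Ab, Bb, Cm, Ddim. Of the given chords, Eb–G–Bb = Eb, F–Ab–C = Fm and Bb–D–F = Bb are diatonic. But Eb–Gb–Bb is foreign: the diatonic I on degree 1 is Eb, whereas Ebm comes from Eb minor. It is labeled i.

i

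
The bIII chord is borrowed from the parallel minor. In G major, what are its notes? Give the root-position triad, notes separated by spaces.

Bb D F

The root of bIII is the lowered 3rd degree: B becomes Bb. Building the major chord from the parallel minor on Bb: Bb–D–F.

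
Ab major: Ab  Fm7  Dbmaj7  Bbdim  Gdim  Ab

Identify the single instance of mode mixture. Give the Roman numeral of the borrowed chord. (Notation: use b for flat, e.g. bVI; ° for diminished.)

In Ab major the diatonic chords are Ab, Bbm, Cm, Db, Eb, Fm, Gdim. Ab, Fm7, Dbmaj7 and Gdim all belong to that set. But Bbdim (Bb–Db–Fb) is foreign: the diatonic ii on degree 2 is Bbm, whereas Bbdim comes from Ab minor. It is labeled ii°.

ii°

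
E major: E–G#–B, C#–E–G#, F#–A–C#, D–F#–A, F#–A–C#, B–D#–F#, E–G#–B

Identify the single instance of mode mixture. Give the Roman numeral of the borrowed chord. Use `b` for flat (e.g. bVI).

E major has the diatonic set E, F#m, G#m, A, B, C#m, D#dim. E–G#–B = E, C#–E–G# = C#m, F#–A–C# = F#m and B–D#–F# = B all belong to that set. But D–F#–A is foreign: the diatonic vii° on degree 7 is D#dim, whereas D comes from E minor. It is labeled bVII.

bVII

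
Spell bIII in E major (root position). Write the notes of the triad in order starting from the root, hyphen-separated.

G-B-D

Scale degree 3 in E major is G#. bIII uses the lowered form, G, taken from E minor. Stacking thirds in E minor on G gives G–B–D.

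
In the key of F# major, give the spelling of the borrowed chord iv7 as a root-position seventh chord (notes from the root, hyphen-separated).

B-D-F#-A

The root, B, is scale degree 4 — the same note in F# major and F# minor; only the chord quality changes. Building the minor-seventh chord from the parallel minor on B: B–D–F#–A.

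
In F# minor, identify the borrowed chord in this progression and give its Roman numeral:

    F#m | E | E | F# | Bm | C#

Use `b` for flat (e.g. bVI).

The diatonic triads in F# minor (with V from harmonic minor) are F#m, G#dim, A, Bm, C#, D, E. Of the given chords, F#m, E, Bm and C# are diatonic. But F# (F#–A#–C#) is foreign: the diatonic i on degree 1 is F#m, whereas F# comes from F# major. It is labeled I.

I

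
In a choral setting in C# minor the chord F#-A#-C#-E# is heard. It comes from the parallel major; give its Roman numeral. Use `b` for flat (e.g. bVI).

IVmaj7

F# is scale degree 4 in C# minor. F#–A#–C#–E# is a major-seventh chord — the form found in C# major, not the diatonic iv (F#m). Borrowed into C# minor it is written IVmaj7.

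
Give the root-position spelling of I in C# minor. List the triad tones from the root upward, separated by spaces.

C# E# G#

I is built on scale degree 1, which is C# in both C# minor and its parallel. In C# major the chord on C# is C#–E#–G#.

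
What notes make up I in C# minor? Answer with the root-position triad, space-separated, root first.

C# E# G#

The root, C#, is scale degree 1 — the same note in C# minor and C# major; only the chord quality changes. In C# major the chord on C# is C#–E#–G#.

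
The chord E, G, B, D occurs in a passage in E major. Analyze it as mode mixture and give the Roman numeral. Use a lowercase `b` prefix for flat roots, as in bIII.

E is scale degree 1 in E major. E–G–B–D is a minor-seventh chord — the form found in E minor, not the diatonic I (E). Borrowed into E major it is written i7.

i7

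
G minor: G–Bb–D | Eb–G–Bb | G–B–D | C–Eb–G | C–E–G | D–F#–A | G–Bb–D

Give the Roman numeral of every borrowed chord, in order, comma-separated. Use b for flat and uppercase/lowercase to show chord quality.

I, IV

In G minor (with V from harmonic minor) the diatonic chords are Gm, Adim, Bb, Cm, D, Eb, F. G–Bb–D = Gm, Eb–G–Bb = Eb, C–Eb–G = Cm and D–F#–A = D all belong to that set. G–B–D is not: scale degree 1 in G minor carries Gm (i). In G major the chord on that degree is G, so here it functions as I, borrowed from the parallel major. But C–E–G is foreign: the diatonic iv on degree 4 is Cm, whereas C comes from G major. It is labeled IV.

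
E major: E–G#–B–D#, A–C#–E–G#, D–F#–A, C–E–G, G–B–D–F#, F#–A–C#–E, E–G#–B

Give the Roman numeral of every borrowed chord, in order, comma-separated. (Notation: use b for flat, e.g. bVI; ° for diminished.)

In E major the diatonic chords are E, F#m, G#m, A, B, C#m, D#dim. E–G#–B–D# = Emaj7, A–C#–E–G# = Amaj7, F#–A–C#–E = F#m7 and E–G#–B = E all belong to that set. D–F#–A doesn't fit — on degree 7 E major would have D#dim (vii°). D is the degree-7 chord of E minor, so it is the borrowed bVII. C–E–G is not: scale degree 6 in E major carries C#m (vi). In E minor the chord on that degree is C, so here it functions as bVI, borrowed from the parallel minor. G–B–D–F# is not: scale degree 3 in E major carries G#m (iii). In E minor the chord on that degree is Gmaj7, so here it functions as bIIImaj7, borrowed from the parallel minor.

bVII, bVI, bIIImaj7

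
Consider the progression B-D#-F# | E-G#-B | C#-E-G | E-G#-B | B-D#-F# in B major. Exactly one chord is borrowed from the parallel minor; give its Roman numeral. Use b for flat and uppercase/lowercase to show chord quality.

ii°

In B major the diatonic chords are B, C#m, D#m, E, F#, G#m, A#dim. Of the given chords, B–D#–F# = B and E–G#–B = E are diatonic. C#–E–G doesn't fit — on degree 2 B major would have C#m (ii). C#dim is the degree-2 chord of B minor, so it is the borrowed ii°.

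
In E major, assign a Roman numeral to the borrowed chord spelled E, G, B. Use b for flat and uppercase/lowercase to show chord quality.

The root E is the diatonic 1st degree of E major; the borrowing shows in the chord quality. Diatonically E major has E (I) on that degree; E–G–B is instead the minor chord native to E minor, so it takes the label i.

i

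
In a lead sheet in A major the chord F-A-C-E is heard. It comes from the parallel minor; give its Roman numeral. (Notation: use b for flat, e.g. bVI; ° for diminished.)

bVImaj7

The root F is the lowered 6th scale degree — diatonically A major has F# there. F–A–C–E is a major-seventh chord — the form found in A minor, not the diatonic vi (F#m). Borrowed into A major it is written bVImaj7.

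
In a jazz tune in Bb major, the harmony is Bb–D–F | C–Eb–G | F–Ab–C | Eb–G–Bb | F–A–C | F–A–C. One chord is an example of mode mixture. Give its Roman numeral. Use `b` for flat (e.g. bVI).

In Bb major the diatonic chords are Bb, Cm, Dm, Eb, F, Gm, Adim. Bb–D–F = Bb, C–Eb–G = Cm, Eb–G–Bb = Eb and F–A–C = F are all diatonic. But F–Ab–C is foreign: the diatonic V on degree 5 is F, whereas Fm comes from Bb minor. It is labeled v.

v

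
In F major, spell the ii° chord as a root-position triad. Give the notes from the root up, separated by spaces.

ii° is built on scale degree 2, which is G in both F major and its parallel. Stacking thirds in F minor on G gives G–Bb–Db.

G Bb Db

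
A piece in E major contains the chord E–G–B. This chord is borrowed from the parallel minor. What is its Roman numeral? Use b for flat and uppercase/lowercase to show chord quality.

E is scale degree 1 in E major. E–G–B is a minor chord — the form found in E minor, not the diatonic I (E). Borrowed into E major it is written i.

i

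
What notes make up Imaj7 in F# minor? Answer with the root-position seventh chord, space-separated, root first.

Imaj7 is built on scale degree 1, which is F# in both F# minor and its parallel. In F# major the chord on F# is F#–A#–C#–E#.

F# A# C# E#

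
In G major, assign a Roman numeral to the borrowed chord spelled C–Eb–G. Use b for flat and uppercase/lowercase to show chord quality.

The root C is the diatonic 4th degree of G major; the borrowing shows in the chord quality. The diatonic chord on degree 4 would be C (IV), but C–Eb–G is the minor chord from G minor. As a borrowed chord it is labeled iv.

iv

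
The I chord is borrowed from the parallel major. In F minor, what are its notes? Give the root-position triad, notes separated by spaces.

F A C

The root, F, is scale degree 1 — the same note in F minor and F major; only the chord quality changes. Stacking thirds in F major on F gives F–A–C.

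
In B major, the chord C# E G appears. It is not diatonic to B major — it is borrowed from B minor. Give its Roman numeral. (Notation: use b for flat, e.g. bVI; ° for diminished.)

ii°

The root C# is the diatonic 2nd degree of B major; the borrowing shows in the chord quality. C#–E–G is a diminished chord — the form found in B minor, not the diatonic ii (C#m). Borrowed into B major it is written ii°.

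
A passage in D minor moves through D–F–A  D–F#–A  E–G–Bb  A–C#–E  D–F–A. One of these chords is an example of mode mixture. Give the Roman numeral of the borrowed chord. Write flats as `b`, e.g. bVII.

I

D minor has the diatonic set Dm, Edim, F, Gm, A, Bb, C (with V from harmonic minor). Of the given chords, D–F–A = Dm, E–G–Bb = Edim and A–C#–E = A are diatonic. D–F#–A is not: scale degree 1 in D minor carries Dm (i). In D major the chord on that degree is D, so here it functions as I, borrowed from the parallel major.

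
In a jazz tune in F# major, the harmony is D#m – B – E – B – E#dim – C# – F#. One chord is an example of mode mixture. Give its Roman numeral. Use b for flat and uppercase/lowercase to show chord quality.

bVII

F# major has the diatonic set F#, G#m, A#m, B, C#, D#m, E#dim. D#m, B, E#dim, C# and F# all belong to that set. But E (E–G#–B) is foreign: the diatonic vii° on degree 7 is E#dim, whereas E comes from F# minor. It is labeled bVII.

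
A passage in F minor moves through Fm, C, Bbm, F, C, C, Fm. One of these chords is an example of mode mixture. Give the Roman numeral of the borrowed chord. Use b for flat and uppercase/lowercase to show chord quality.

In F minor (with V from harmonic minor) the diatonic chords are Fm, Gdim, Ab, Bbm, C, Db, Eb. Fm, C and Bbm all belong to that set. F (F–A–C) doesn't fit — on degree 1 F minor would have Fm (i). F is the degree-1 chord of F major, so it is the borrowed I.

I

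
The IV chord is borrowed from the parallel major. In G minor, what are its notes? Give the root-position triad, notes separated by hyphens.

IV is built on scale degree 4, which is C in both G minor and its parallel. In G major the chord on C is C–E–G.

C-E-G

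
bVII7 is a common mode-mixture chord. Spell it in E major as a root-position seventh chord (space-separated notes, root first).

D F# A C

The root of bVII7 is the lowered 7th degree: D# becomes D. Building the dominant-seventh chord from the parallel minor on D: D–F#–A–C.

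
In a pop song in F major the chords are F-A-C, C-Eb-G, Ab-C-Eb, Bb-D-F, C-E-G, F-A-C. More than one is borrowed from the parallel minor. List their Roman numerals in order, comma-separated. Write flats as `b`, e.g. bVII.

F major has the diatonic set F, Gm, Am, Bb, C, Dm, Edim. F–A–C = F, Bb–D–F = Bb and C–E–G = C are all diatonic. But C–Eb–G is foreign: the diatonic V on degree 5 is C, whereas Cm comes from F minor. It is labeled v. Ab–C–Eb doesn't fit — on degree 3 F major would have Am (iii). Ab is the degree-3 chord of F minor, so it is the borrowed bIII.

v, bIII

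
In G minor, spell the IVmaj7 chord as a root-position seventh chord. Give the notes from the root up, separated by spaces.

C E G B

IVmaj7 is built on scale degree 4, which is C in both G minor and its parallel. Building the major-seventh chord from the parallel major on C: C–E–G–B.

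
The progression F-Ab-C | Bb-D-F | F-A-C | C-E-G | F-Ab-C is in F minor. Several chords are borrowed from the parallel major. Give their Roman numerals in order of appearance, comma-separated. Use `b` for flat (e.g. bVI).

IV, I

F minor has the diatonic set Fm, Gdim, Ab, Bbm, C, Db, Eb (with V from harmonic minor). F–Ab–C = Fm and C–E–G = C are both diatonic. Bb–D–F doesn't fit — on degree 4 F minor would have Bbm (iv). Bb is the degree-4 chord of F major, so it is the borrowed IV. But F–A–C is foreign: the diatonic i on degree 1 is Fm, whereas F comes from F major. It is labeled I.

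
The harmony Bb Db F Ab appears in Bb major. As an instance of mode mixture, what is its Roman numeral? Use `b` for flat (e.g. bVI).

i7

The root Bb is the diatonic 1st degree of Bb major; the borrowing shows in the chord quality. Bb–Db–F–Ab is a minor-seventh chord — the form found in Bb minor, not the diatonic I (Bb). Borrowed into Bb major it is written i7.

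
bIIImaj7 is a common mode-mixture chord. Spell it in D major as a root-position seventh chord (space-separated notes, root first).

Scale degree 3 in D major is F#. bIIImaj7 uses the lowered form, F, taken from D minor. In D minor the chord on F is F–A–C–E.

F A C E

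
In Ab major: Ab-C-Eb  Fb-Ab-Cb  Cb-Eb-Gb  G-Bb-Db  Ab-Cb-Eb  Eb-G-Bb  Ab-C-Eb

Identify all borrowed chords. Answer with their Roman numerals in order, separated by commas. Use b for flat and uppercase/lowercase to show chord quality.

In Ab major the diatonic chords are Ab, Bbm, Cm, Db, Eb, Fm, Gdim. Ab–C–Eb = Ab, G–Bb–Db = Gdim and Eb–G–Bb = Eb all belong to that set. Fb–Ab–Cb doesn't fit — on degree 6 Ab major would have Fm (vi). Fb is the degree-6 chord of Ab minor, so it is the borrowed bVI. Cb–Eb–Gb doesn't fit — on degree 3 Ab major would have Cm (iii). Cb is the degree-3 chord of Ab minor, so it is the borrowed bIII. Ab–Cb–Eb is not: scale degree 1 in Ab major carries Ab (I). In Ab minor the chord on that degree is Abm, so here it functions as i, borrowed from the parallel minor.

bVI, bIII, i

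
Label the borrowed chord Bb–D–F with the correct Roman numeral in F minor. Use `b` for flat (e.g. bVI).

The root Bb is the diatonic 4th degree of F minor; the borrowing shows in the chord quality. The diatonic chord on degree 4 would be Bbm (iv), but Bb–D–F is the major chord from F major. As a borrowed chord it is labeled IV.

IV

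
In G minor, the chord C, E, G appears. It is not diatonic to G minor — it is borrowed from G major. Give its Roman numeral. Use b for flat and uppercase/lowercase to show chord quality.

IV

C is scale degree 4 in G minor. Diatonically G minor has Cm (iv) on that degree; C–E–G is instead the major chord native to G major, so it takes the label IV.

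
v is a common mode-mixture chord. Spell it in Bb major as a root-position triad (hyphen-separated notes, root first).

v is built on scale degree 5, which is F in both Bb major and its parallel. Stacking thirds in Bb minor on F gives F–Ab–C.

F-Ab-C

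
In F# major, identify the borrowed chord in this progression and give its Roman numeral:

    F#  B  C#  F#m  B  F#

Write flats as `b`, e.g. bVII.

F# major has the diatonic set F#, G#m, A#m, B, C#, D#m, E#dim. F#, B and C# are all diatonic. F#m (F#–A–C#) doesn't fit — on degree 1 F# major would have F# (I). F#m is the degree-1 chord of F# minor, so it is the borrowed i.

i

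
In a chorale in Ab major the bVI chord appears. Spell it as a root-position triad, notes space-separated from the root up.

The root of bVI is the lowered 6th degree: F becomes Fb. In Ab minor the chord on Fb is Fb–Ab–Cb.

Fb Ab Cb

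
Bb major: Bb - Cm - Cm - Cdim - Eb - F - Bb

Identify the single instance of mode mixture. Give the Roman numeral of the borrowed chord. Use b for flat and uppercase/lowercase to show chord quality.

ii°

The diatonic triads in Bb major are Bb, Cm, Dm, Eb, F, Gm, Adim. Bb, Cm, Eb and F all belong to that set. Cdim (C–Eb–Gb) is not: scale degree 2 in Bb major carries Cm (ii). In Bb minor the chord on that degree is Cdim, so here it functions as ii°, borrowed from the parallel minor.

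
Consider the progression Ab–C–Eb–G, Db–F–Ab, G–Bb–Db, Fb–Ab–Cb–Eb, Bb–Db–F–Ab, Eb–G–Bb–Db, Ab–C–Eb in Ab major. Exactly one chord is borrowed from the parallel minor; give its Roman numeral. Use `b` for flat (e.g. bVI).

Ab major has the diatonic set Ab, Bbm, Cm, Db, Eb, Fm, Gdim. Ab–C–Eb–G = Abmaj7, Db–F–Ab = Db, G–Bb–Db = Gdim, Bb–Db–F–Ab = Bbm7, Eb–G–Bb–Db = Eb7 and Ab–C–Eb = Ab all belong to that set. Fb–Ab–Cb–Eb is not: scale degree 6 in Ab major carries Fm (vi). In Ab minor the chord on that degree is Fbmaj7, so here it functions as bVImaj7, borrowed from the parallel minor.

bVImaj7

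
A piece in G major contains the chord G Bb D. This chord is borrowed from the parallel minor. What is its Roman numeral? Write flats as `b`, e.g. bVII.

The root G is the diatonic 1st degree of G major; the borrowing shows in the chord quality. The diatonic chord on degree 1 would be G (I), but G–Bb–D is the minor chord from G minor. As a borrowed chord it is labeled i.

i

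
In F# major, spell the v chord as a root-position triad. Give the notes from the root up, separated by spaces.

v is built on scale degree 5, which is C# in both F# major and its parallel. Stacking thirds in F# minor on C# gives C#–E–G#.

C# E G#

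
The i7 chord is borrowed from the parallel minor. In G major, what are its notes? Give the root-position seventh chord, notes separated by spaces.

G Bb D F

The root, G, is scale degree 1 — the same note in G major and G minor; only the chord quality changes. Stacking thirds in G minor on G gives G–Bb–D–F.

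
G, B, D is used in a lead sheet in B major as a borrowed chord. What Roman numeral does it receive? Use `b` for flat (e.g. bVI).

The root G is the lowered 6th scale degree — diatonically B major has G# there. G–B–D is a major chord — the form found in B minor, not the diatonic vi (G#m). Borrowed into B major it is written bVI.

bVI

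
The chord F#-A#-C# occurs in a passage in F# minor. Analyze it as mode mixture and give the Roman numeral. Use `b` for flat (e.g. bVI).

I

F# is scale degree 1 in F# minor. F#–A#–C# is a major chord — the form found in F# major, not the diatonic i (F#m). Borrowed into F# minor it is written I.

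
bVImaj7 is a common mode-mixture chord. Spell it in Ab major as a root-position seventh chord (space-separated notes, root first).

The root of bVImaj7 is the lowered 6th degree: F becomes Fb. Stacking thirds in Ab minor on Fb gives Fb–Ab–Cb–Eb.

Fb Ab Cb Eb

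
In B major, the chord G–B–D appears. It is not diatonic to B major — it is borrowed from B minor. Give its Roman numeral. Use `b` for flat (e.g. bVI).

bVI

In B major scale degree 6 is G#; G is its lowered form, from B minor. G–B–D is a major chord — the form found in B minor, not the diatonic vi (G#m). Borrowed into B major it is written bVI.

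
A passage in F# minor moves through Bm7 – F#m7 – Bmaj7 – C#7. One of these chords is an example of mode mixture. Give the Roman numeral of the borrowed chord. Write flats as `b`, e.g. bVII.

IVmaj7

F# minor has the diatonic set F#m, G#dim, A, Bm, C#, D, E (with V from harmonic minor). Of the given chords, Bm7, F#m7 and C#7 are diatonic. Bmaj7 (B–D#–F#–A#) doesn't fit — on degree 4 F# minor would have Bm (iv). Bmaj7 is the degree-4 chord of F# major, so it is the borrowed IVmaj7.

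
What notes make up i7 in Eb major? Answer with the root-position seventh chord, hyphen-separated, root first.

Eb-Gb-Bb-Db

i7 is built on scale degree 1, which is Eb in both Eb major and its parallel. In Eb minor the chord on Eb is Eb–Gb–Bb–Db.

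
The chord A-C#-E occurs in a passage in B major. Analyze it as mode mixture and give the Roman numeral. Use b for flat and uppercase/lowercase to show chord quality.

bVII

The root A is the lowered 7th scale degree — diatonically B major has A# there. The diatonic chord on degree 7 would be A#dim (vii°), but A–C#–E is the major chord from B minor. As a borrowed chord it is labeled bVII.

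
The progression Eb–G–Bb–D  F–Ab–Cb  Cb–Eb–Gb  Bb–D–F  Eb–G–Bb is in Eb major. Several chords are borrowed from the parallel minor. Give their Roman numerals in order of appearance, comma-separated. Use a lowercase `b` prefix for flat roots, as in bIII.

In Eb major the diatonic chords are Eb, Fm, Gm, Ab, Bb, Cm, Ddim. Eb–G–Bb–D = Ebmaj7, Bb–D–F = Bb and Eb–G–Bb = Eb all belong to that set. But F–Ab–Cb is foreign: the diatonic ii on degree 2 is Fm, whereas Fdim comes from Eb minor. It is labeled ii°. Cb–Eb–Gb is not: scale degree 6 in Eb major carries Cm (vi). In Eb minor the chord on that degree is Cb, so here it functions as bVI, borrowed from the parallel minor.

ii°, bVI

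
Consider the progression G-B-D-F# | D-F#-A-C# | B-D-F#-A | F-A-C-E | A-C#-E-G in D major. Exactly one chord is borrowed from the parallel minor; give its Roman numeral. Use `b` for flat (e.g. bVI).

D major has the diatonic set D, Em, F#m, G, A, Bm, C#dim. Of the given chords, G–B–D–F# = Gmaj7, D–F#–A–C# = Dmaj7, B–D–F#–A = Bm7 and A–C#–E–G = A7 are diatonic. F–A–C–E doesn't fit — on degree 3 D major would have F#m (iii). Fmaj7 is the degree-3 chord of D minor, so it is the borrowed bIIImaj7.

bIIImaj7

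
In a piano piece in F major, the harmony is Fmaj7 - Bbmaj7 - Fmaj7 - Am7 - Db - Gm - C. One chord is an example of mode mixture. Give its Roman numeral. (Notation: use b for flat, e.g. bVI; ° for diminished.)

bVI

F major has the diatonic set F, Gm, Am, Bb, C, Dm, Edim. Fmaj7, Bbmaj7, Am7, Gm and C are all diatonic. Db (Db–F–Ab) is not: scale degree 6 in F major carries Dm (vi). In F minor the chord on that degree is Db, so here it functions as bVI, borrowed from the parallel minor.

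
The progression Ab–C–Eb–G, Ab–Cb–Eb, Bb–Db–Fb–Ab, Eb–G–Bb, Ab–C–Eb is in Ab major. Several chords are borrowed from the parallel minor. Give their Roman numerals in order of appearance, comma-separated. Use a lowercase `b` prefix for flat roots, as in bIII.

i, iiø7

The diatonic triads in Ab major are Ab, Bbm, Cm, Db, Eb, Fm, Gdim. Ab–C–Eb–G = Abmaj7, Eb–G–Bb = Eb and Ab–C–Eb = Ab all belong to that set. Ab–Cb–Eb is not: scale degree 1 in Ab major carries Ab (I). In Ab minor the chord on that degree is Abm, so here it functions as i, borrowed from the parallel minor. Bb–Db–Fb–Ab is not: scale degree 2 in Ab major carries Bbm (ii). In Ab minor the chord on that degree is Bbm7b5, so here it functions as iiø7, borrowed from the parallel minor.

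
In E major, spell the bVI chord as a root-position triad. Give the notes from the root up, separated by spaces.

Scale degree 6 in E major is C#. bVI uses the lowered form, C, taken from E minor. Building the major chord from the parallel minor on C: C–E–G.

C E G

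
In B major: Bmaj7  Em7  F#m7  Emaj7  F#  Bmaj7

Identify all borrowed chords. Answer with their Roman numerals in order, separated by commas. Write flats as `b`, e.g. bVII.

In B major the diatonic chords are B, C#m, D#m, E, F#, G#m, A#dim. Bmaj7, Emaj7 and F# all belong to that set. But Em7 (E–G–B–D) is foreign: the diatonic IV on degree 4 is E, whereas Em7 comes from B minor. It is labeled iv7. But F#m7 (F#–A–C#–E) is foreign: the diatonic V on degree 5 is F#, whereas F#m7 comes from B minor. It is labeled v7.

iv7, v7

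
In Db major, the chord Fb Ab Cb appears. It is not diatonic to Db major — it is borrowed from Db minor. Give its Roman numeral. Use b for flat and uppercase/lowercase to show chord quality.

bIII

The root Fb is the lowered 3rd scale degree — diatonically Db major has F there. Diatonically Db major has Fm (iii) on that degree; Fb–Ab–Cb is instead the major chord native to Db minor, so it takes the label bIII.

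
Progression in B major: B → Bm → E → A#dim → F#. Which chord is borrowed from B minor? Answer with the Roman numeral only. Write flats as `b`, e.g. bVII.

i

B major has the diatonic set B, C#m, D#m, E, F#, G#m, A#dim. Of the given chords, B, E, A#dim and F# are diatonic. But Bm (B–D–F#) is foreign: the diatonic I on degree 1 is B, whereas Bm comes from B minor. It is labeled i.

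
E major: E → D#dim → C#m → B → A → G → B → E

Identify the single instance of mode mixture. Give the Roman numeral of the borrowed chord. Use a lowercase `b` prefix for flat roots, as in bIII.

bIII

The diatonic triads in E major are E, F#m, G#m, A, B, C#m, D#dim. E, D#dim, C#m, B and A all belong to that set. G (G–B–D) doesn't fit — on degree 3 E major would have G#m (iii). G is the degree-3 chord of E minor, so it is the borrowed bIII.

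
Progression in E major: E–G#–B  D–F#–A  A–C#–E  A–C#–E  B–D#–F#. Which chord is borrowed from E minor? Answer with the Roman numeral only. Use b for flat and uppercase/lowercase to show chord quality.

The diatonic triads in E major are E, F#m, G#m, A, B, C#m, D#dim. E–G#–B = E, A–C#–E = A and B–D#–F# = B all belong to that set. D–F#–A doesn't fit — on degree 7 E major would have D#dim (vii°). D is the degree-7 chord of E minor, so it is the borrowed bVII.

bVII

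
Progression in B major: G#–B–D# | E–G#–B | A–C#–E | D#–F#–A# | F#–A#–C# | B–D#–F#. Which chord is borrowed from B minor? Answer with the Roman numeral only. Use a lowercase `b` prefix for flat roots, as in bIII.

bVII

The diatonic triads in B major are B, C#m, D#m, E, F#, G#m, A#dim. Of the given chords, G#–B–D# = G#m, E–G#–B = E, D#–F#–A# = D#m, F#–A#–C# = F# and B–D#–F# = B are diatonic. But A–C#–E is foreign: the diatonic vii° on degree 7 is A#dim, whereas A comes from B minor. It is labeled bVII.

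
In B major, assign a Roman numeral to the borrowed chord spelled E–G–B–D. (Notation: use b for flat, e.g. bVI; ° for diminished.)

E is scale degree 4 in B major. Diatonically B major has E (IV) on that degree; E–G–B–D is instead the minor-seventh chord native to B minor, so it takes the label iv7.

iv7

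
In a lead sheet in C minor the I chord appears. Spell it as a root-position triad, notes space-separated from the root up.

I is built on scale degree 1, which is C in both C minor and its parallel. In C major the chord on C is C–E–G.

C E G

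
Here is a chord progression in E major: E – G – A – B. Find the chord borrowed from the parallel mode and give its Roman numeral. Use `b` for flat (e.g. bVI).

bIII

The diatonic triads in E major are E, F#m, G#m, A, B, C#m, D#dim. E, A and B all belong to that set. G (G–B–D) is not: scale degree 3 in E major carries G#m (iii). In E minor the chord on that degree is G, so here it functions as bIII, borrowed from the parallel minor.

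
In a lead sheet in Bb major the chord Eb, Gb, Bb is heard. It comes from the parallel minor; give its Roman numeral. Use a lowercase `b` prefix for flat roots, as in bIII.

iv

The root Eb is the diatonic 4th degree of Bb major; the borrowing shows in the chord quality. Eb–Gb–Bb is a minor chord — the form found in Bb minor, not the diatonic IV (Eb). Borrowed into Bb major it is written iv.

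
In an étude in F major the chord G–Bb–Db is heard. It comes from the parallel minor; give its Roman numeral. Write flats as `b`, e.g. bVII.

G is scale degree 2 in F major. The diatonic chord on degree 2 would be Gm (ii), but G–Bb–Db is the diminished chord from F minor. As a borrowed chord it is labeled ii°.

ii°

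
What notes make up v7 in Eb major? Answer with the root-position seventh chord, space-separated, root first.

Bb Db F Ab

v7 is built on scale degree 5, which is Bb in both Eb major and its parallel. In Eb minor the chord on Bb is Bb–Db–F–Ab.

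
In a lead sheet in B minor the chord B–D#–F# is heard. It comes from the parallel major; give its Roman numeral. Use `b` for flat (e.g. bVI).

I

B is scale degree 1 in B minor. The diatonic chord on degree 1 would be Bm (i), but B–D#–F# is the major chord from B major. As a borrowed chord it is labeled I.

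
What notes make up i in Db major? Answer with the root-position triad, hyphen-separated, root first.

i is built on scale degree 1, which is Db in both Db major and its parallel. In Db minor the chord on Db is Db–Fb–Ab.

Db-Fb-Ab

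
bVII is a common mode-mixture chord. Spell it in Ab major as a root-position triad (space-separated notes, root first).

Gb Bb Db

Scale degree 7 in Ab major is G. bVII uses the lowered form, Gb, taken from Ab minor. Stacking thirds in Ab minor on Gb gives Gb–Bb–Db.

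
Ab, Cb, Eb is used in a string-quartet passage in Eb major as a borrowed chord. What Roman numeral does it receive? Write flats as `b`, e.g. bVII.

Ab is scale degree 4 in Eb major. Diatonically Eb major has Ab (IV) on that degree; Ab–Cb–Eb is instead the minor chord native to Eb minor, so it takes the label iv.

iv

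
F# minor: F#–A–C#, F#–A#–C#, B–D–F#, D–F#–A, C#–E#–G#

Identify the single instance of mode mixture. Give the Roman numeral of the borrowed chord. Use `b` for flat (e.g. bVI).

I

In F# minor (with V from harmonic minor) the diatonic chords are F#m, G#dim, A, Bm, C#, D, E. F#–A–C# = F#m, B–D–F# = Bm, D–F#–A = D and C#–E#–G# = C# are all diatonic. F#–A#–C# doesn't fit — on degree 1 F# minor would have F#m (i). F# is the degree-1 chord of F# major, so it is the borrowed I.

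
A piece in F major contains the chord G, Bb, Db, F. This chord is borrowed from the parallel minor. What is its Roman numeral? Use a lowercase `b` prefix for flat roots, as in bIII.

iiø7

G is scale degree 2 in F major. G–Bb–Db–F is a half-diminished-seventh chord — the form found in F minor, not the diatonic ii (Gm). Borrowed into F major it is written iiø7.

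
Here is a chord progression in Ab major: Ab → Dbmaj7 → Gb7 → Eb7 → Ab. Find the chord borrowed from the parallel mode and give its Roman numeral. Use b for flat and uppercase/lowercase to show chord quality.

bVII7

The diatonic triads in Ab major are Ab, Bbm, Cm, Db, Eb, Fm, Gdim. Ab, Dbmaj7 and Eb7 are all diatonic. But Gb7 (Gb–Bb–Db–Fb) is foreign: the diatonic vii° on degree 7 is Gdim, whereas Gb7 comes from Ab minor. It is labeled bVII7.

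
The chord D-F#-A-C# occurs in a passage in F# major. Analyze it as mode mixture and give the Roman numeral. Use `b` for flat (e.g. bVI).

D is the lowered form of scale degree 6 in F# major (the diatonic degree 6 is D#). Diatonically F# major has D#m (vi) on that degree; D–F#–A–C# is instead the major-seventh chord native to F# minor, so it takes the label bVImaj7.

bVImaj7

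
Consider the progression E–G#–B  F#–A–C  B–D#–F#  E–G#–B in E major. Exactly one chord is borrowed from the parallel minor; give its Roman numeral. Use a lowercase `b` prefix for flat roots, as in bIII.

E major has the diatonic set E, F#m, G#m, A, B, C#m, D#dim. E–G#–B = E and B–D#–F# = B both belong to that set. F#–A–C doesn't fit — on degree 2 E major would have F#m (ii). F#dim is the degree-2 chord of E minor, so it is the borrowed ii°.

ii°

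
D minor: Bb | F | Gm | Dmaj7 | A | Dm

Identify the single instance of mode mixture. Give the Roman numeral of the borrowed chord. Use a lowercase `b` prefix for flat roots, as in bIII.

D minor has the diatonic set Dm, Edim, F, Gm, A, Bb, C (with V from harmonic minor). Bb, F, Gm, A and Dm are all diatonic. Dmaj7 (D–F#–A–C#) is not: scale degree 1 in D minor carries Dm (i). In D major the chord on that degree is Dmaj7, so here it functions as Imaj7, borrowed from the parallel major.

Imaj7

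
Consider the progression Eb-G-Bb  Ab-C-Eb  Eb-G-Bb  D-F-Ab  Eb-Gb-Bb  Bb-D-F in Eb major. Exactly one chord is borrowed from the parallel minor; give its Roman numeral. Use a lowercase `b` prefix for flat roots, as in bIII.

i

Eb major has the diatonic set Eb, Fm, Gm, Ab, Bb, Cm, Ddim. Eb–G–Bb = Eb, Ab–C–Eb = Ab, D–F–Ab = Ddim and Bb–D–F = Bb are all diatonic. Eb–Gb–Bb doesn't fit — on degree 1 Eb major would have Eb (I). Ebm is the degree-1 chord of Eb minor, so it is the borrowed i.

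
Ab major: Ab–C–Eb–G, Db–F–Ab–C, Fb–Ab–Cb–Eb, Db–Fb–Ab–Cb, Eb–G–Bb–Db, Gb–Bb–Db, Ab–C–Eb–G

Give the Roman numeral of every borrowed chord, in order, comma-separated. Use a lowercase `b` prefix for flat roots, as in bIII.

bVImaj7, iv7, bVII

Ab major has the diatonic set Ab, Bbm, Cm, Db, Eb, Fm, Gdim. Of the given chords, Ab–C–Eb–G = Abmaj7, Db–F–Ab–C = Dbmaj7 and Eb–G–Bb–Db = Eb7 are diatonic. Fb–Ab–Cb–Eb is not: scale degree 6 in Ab major carries Fm (vi). In Ab minor the chord on that degree is Fbmaj7, so here it functions as bVImaj7, borrowed from the parallel minor. Db–Fb–Ab–Cb doesn't fit — on degree 4 Ab major would have Db (IV). Dbm7 is the degree-4 chord of Ab minor, so it is the borrowed iv7. Gb–Bb–Db is not: scale degree 7 in Ab major carries Gdim (vii°). In Ab minor the chord on that degree is Gb, so here it functions as bVII, borrowed from the parallel minor.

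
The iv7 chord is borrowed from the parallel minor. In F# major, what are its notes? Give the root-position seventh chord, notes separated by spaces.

The root, B, is scale degree 4 — the same note in F# major and F# minor; only the chord quality changes. Building the minor-seventh chord from the parallel minor on B: B–D–F#–A.

B D F# A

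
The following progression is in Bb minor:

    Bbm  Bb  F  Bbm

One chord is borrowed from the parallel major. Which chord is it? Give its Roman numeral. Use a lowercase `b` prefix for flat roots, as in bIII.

I

The diatonic triads in Bb minor (with V from harmonic minor) are Bbm, Cdim, Db, Ebm, F, Gb, Ab. Of the given chords, Bbm and F are diatonic. Bb (Bb–D–F) doesn't fit — on degree 1 Bb minor would have Bbm (i). Bb is the degree-1 chord of Bb major, so it is the borrowed I.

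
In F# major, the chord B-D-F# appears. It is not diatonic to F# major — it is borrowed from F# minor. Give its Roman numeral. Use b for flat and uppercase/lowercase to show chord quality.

The root B is the diatonic 4th degree of F# major; the borrowing shows in the chord quality. Diatonically F# major has B (IV) on that degree; B–D–F# is instead the minor chord native to F# minor, so it takes the label iv.

iv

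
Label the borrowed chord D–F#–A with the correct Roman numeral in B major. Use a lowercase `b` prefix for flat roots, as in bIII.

D is the lowered form of scale degree 3 in B major (the diatonic degree 3 is D#). The diatonic chord on degree 3 would be D#m (iii), but D–F#–A is the major chord from B minor. As a borrowed chord it is labeled bIII.

bIII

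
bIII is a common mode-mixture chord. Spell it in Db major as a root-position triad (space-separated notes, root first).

Fb Ab Cb

bIII is built on the lowered scale degree 3. In Db major degree 3 is F; lowered it becomes Fb. Building the major chord from the parallel minor on Fb: Fb–Ab–Cb.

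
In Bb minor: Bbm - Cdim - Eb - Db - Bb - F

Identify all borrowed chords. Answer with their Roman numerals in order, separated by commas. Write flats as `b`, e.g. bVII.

In Bb minor (with V from harmonic minor) the diatonic chords are Bbm, Cdim, Db, Ebm, F, Gb, Ab. Bbm, Cdim, Db and F are all diatonic. Eb (Eb–G–Bb) is not: scale degree 4 in Bb minor carries Ebm (iv). In Bb major the chord on that degree is Eb, so here it functions as IV, borrowed from the parallel major. Bb (Bb–D–F) doesn't fit — on degree 1 Bb minor would have Bbm (i). Bb is the degree-1 chord of Bb major, so it is the borrowed I.

IV, I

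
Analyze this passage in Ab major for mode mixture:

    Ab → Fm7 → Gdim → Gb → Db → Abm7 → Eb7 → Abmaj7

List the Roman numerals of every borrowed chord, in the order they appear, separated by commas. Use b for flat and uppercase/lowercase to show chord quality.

Ab major has the diatonic set Ab, Bbm, Cm, Db, Eb, Fm, Gdim. Of the given chords, Ab, Fm7, Gdim, Db, Eb7 and Abmaj7 are diatonic. Gb (Gb–Bb–Db) is not: scale degree 7 in Ab major carries Gdim (vii°). In Ab minor the chord on that degree is Gb, so here it functions as bVII, borrowed from the parallel minor. But Abm7 (Ab–Cb–Eb–Gb) is foreign: the diatonic I on degree 1 is Ab, whereas Abm7 comes from Ab minor. It is labeled i7.

bVII, i7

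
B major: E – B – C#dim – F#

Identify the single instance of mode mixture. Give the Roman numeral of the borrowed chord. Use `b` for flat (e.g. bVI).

B major has the diatonic set B, C#m, D#m, E, F#, G#m, A#dim. E, B and F# are all diatonic. But C#dim (C#–E–G) is foreign: the diatonic ii on degree 2 is C#m, whereas C#dim comes from B minor. It is labeled ii°.

ii°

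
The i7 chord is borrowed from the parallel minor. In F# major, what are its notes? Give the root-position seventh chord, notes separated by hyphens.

F#-A-C#-E

i7 is built on scale degree 1, which is F# in both F# major and its parallel. In F# minor the chord on F# is F#–A–C#–E.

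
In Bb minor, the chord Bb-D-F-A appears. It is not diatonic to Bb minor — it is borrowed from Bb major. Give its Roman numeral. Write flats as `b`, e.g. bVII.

The root Bb is the diatonic 1st degree of Bb minor; the borrowing shows in the chord quality. Bb–D–F–A is a major-seventh chord — the form found in Bb major, not the diatonic i (Bbm). Borrowed into Bb minor it is written Imaj7.

Imaj7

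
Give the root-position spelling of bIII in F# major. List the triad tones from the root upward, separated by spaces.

A C# E

Scale degree 3 in F# major is A#. bIII uses the lowered form, A, taken from F# minor. Stacking thirds in F# minor on A gives A–C#–E.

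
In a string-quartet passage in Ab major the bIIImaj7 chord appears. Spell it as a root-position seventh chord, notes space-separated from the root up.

bIIImaj7 is built on the lowered scale degree 3. In Ab major degree 3 is C; lowered it becomes Cb. Building the major-seventh chord from the parallel minor on Cb: Cb–Eb–Gb–Bb.

Cb Eb Gb Bb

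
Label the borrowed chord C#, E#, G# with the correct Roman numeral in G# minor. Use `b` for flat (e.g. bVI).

C# is scale degree 4 in G# minor. C#–E#–G# is a major chord — the form found in G# major, not the diatonic iv (C#m). Borrowed into G# minor it is written IV.

IV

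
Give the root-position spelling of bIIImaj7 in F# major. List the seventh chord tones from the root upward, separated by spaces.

A C# E G#

Scale degree 3 in F# major is A#. bIIImaj7 uses the lowered form, A, taken from F# minor. In F# minor the chord on A is A–C#–E–G#.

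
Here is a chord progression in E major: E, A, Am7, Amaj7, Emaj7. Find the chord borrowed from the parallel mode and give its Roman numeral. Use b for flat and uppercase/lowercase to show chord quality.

In E major the diatonic chords are E, F#m, G#m, A, B, C#m, D#dim. E, A, Amaj7 and Emaj7 all belong to that set. Am7 (A–C–E–G) is not: scale degree 4 in E major carries A (IV). In E minor the chord on that degree is Am7, so here it functions as iv7, borrowed from the parallel minor.

iv7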